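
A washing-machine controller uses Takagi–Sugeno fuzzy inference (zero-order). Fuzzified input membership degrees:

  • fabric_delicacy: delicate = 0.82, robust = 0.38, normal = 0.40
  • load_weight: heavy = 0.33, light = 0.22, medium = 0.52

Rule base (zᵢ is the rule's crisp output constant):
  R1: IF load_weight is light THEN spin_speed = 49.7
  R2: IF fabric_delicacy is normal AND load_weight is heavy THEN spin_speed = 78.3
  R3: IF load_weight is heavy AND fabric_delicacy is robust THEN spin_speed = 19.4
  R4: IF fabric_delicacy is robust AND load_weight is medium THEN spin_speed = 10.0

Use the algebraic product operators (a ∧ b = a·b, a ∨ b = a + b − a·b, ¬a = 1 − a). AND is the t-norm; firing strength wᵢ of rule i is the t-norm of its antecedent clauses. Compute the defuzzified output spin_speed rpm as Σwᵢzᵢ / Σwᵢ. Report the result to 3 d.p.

38.042

R1 (z=49.7): light=0.22 → w = 0.2200
R2 (z=78.3): normal=0.40, heavy=0.33; AND[a·b] → w = 0.1320
R3 (z=19.4): heavy=0.33, robust=0.38; AND[a·b] → w = 0.1254
R4 (z=10.0): robust=0.38, medium=0.52; AND[a·b] → w = 0.1976
Weighted average = (0.2200·49.7 + 0.1320·78.3 + 0.1254·19.4 + 0.1976·10.0) / (0.2200 + 0.1320 + 0.1254 + 0.1976)
  = 25.6784 / 0.6750 = 38.042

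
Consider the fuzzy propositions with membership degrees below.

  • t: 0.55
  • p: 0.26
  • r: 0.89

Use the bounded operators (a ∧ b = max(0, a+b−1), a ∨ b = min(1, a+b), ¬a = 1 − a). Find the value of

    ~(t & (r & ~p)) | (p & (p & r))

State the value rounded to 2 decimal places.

0.82

~p = 1 − 0.26 = 0.74
r & ~p = max(0, a+b−1) on (0.89, 0.74) = 0.63
t & (r & ~p) = max(0, a+b−1) on (0.55, 0.63) = 0.18
~(t & (r & ~p)) = 1 − 0.18 = 0.82
p & r = max(0, a+b−1) on (0.26, 0.89) = 0.15
p & (p & r) = max(0, a+b−1) on (0.26, 0.15) = 0.00
~(t & (r & ~p)) | (p & (p & r)) = min(1, a+b) on (0.82, 0.00) = 0.82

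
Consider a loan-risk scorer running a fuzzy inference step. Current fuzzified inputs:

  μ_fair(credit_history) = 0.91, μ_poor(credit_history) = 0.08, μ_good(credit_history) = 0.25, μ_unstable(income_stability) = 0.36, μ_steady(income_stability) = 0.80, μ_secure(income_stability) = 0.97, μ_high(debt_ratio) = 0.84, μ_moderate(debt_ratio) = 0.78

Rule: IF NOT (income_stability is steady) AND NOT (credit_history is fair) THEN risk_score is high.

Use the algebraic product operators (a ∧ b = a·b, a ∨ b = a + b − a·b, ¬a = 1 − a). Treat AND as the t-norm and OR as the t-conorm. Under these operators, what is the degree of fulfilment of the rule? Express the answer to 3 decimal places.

0.018

firing strength: ¬steady=1−0.80=0.20, ¬fair=1−0.91=0.09; AND[a·b] → w = 0.0180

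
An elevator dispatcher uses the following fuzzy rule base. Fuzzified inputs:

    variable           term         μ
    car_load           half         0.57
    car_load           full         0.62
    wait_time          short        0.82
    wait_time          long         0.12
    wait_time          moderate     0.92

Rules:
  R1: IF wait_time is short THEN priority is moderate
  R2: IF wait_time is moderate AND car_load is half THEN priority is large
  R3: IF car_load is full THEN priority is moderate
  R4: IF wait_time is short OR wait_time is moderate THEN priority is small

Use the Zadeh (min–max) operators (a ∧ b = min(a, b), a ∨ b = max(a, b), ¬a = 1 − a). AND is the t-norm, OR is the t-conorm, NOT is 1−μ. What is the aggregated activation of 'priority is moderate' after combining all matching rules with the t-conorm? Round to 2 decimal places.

0.82

R1: short=0.82 → w = 0.82
R2: moderate=0.92, half=0.57; AND[min(a, b)] → w = 0.57
R3: full=0.62 → w = 0.62
R4: short=0.82, moderate=0.92; OR[max(a, b)] → w = 0.92
Rules with consequent 'moderate': {R1, R3} → strengths 0.82, 0.62
Aggregate via t-conorm [max(a, b)]: 0.82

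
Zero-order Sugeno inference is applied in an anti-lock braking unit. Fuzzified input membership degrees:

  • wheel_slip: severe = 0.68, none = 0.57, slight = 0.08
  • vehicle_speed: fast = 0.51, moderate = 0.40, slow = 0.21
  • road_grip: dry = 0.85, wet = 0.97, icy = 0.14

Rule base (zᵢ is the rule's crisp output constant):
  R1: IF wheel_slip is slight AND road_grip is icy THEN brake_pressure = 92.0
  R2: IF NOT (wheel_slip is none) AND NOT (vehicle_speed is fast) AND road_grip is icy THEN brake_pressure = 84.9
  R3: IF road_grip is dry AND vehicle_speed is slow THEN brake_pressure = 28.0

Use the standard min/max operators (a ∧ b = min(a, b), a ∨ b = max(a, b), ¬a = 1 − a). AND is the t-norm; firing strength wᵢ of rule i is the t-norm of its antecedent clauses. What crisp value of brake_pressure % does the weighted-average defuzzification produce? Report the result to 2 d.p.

58.43

R1 (z=92.0): slight=0.08, icy=0.14; AND[min(a, b)] → w = 0.08
R2 (z=84.9): ¬none=1−0.57=0.43, ¬fast=1−0.51=0.49, icy=0.14; AND[min(a, b)] → w = 0.14
R3 (z=28.0): dry=0.85, slow=0.21; AND[min(a, b)] → w = 0.21
Weighted average = (0.08·92.0 + 0.14·84.9 + 0.21·28.0) / (0.08 + 0.14 + 0.21)
  = 25.1260 / 0.4300 = 58.43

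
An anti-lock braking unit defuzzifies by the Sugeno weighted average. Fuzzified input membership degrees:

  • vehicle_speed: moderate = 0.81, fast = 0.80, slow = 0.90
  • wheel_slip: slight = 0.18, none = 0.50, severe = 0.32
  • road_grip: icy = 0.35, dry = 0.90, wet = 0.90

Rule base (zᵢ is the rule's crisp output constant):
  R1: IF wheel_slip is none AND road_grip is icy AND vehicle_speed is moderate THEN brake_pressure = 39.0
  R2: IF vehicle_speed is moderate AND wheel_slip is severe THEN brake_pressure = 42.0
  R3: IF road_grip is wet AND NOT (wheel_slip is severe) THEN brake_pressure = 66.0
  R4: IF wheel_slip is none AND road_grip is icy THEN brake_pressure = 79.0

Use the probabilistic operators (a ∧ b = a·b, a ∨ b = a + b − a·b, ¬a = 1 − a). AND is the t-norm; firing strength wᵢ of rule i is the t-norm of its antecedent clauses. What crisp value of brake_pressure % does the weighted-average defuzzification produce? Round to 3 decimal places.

R1 (z=39.0): none=0.50, icy=0.35, moderate=0.81; AND[a·b] → w = 0.1417
R2 (z=42.0): moderate=0.81, severe=0.32; AND[a·b] → w = 0.2592
R3 (z=66.0): wet=0.90, ¬severe=1−0.32=0.68; AND[a·b] → w = 0.6120
R4 (z=79.0): none=0.50, icy=0.35; AND[a·b] → w = 0.1750
Weighted average = (0.1417·39.0 + 0.2592·42.0 + 0.6120·66.0 + 0.1750·79.0) / (0.1417 + 0.2592 + 0.6120 + 0.1750)
  = 70.6316 / 1.1880 = 59.457

59.457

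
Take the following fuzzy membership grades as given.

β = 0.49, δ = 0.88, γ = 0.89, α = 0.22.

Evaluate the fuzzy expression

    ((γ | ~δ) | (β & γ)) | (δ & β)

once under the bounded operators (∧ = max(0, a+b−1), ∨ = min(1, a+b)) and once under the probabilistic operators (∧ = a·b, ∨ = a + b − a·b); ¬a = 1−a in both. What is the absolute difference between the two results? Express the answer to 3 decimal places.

0.031

Under bounded:
  ~δ = 1 − 0.88 = 0.12
  γ | ~δ = min(1, a+b) on (0.89, 0.12) = 1.00
  β & γ = max(0, a+b−1) on (0.49, 0.89) = 0.38
  (γ | ~δ) | (β & γ) = min(1, a+b) on (1.00, 0.38) = 1.00
  δ & β = max(0, a+b−1) on (0.88, 0.49) = 0.37
  ((γ | ~δ) | (β & γ)) | (δ & β) = min(1, a+b) on (1.00, 0.37) = 1.00
  → value = 1.0000
Under probabilistic:
  ~δ = 1 − 0.8800 = 0.1200
  γ | ~δ = a + b − a·b on (0.8900, 0.1200) = 0.9032
  β & γ = a·b on (0.4900, 0.8900) = 0.4361
  (γ | ~δ) | (β & γ) = a + b − a·b on (0.9032, 0.4361) = 0.9454
  δ & β = a·b on (0.8800, 0.4900) = 0.4312
  ((γ | ~δ) | (β & γ)) | (δ & β) = a + b − a·b on (0.9454, 0.4312) = 0.9690
  → value = 0.9690
|1.0000 − 0.9690| = 0.031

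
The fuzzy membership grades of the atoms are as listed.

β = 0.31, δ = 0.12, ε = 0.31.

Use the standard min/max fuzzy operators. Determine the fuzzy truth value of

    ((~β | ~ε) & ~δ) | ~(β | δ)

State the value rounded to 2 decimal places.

~β = 1 − 0.31 = 0.69
~ε = 1 − 0.31 = 0.69
~β | ~ε = max(a, b) on (0.69, 0.69) = 0.69
~δ = 1 − 0.12 = 0.88
(~β | ~ε) & ~δ = min(a, b) on (0.69, 0.88) = 0.69
β | δ = max(a, b) on (0.31, 0.12) = 0.31
~(β | δ) = 1 − 0.31 = 0.69
((~β | ~ε) & ~δ) | ~(β | δ) = max(a, b) on (0.69, 0.69) = 0.69

0.69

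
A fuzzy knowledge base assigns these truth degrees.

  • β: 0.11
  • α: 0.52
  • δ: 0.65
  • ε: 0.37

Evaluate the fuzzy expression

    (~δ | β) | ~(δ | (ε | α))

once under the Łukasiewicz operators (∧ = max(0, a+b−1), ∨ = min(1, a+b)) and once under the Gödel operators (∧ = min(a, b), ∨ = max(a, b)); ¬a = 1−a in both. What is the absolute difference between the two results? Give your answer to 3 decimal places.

0.110

Under Łukasiewicz:
  ~δ = 1 − 0.65 = 0.35
  ~δ | β = min(1, a+b) on (0.35, 0.11) = 0.46
  ε | α = min(1, a+b) on (0.37, 0.52) = 0.89
  δ | (ε | α) = min(1, a+b) on (0.65, 0.89) = 1.00
  ~(δ | (ε | α)) = 1 − 1.00 = 0.00
  (~δ | β) | ~(δ | (ε | α)) = min(1, a+b) on (0.46, 0.00) = 0.46
  → value = 0.4600
Under Gödel:
  ~δ = 1 − 0.65 = 0.35
  ~δ | β = max(a, b) on (0.35, 0.11) = 0.35
  ε | α = max(a, b) on (0.37, 0.52) = 0.52
  δ | (ε | α) = max(a, b) on (0.65, 0.52) = 0.65
  ~(δ | (ε | α)) = 1 − 0.65 = 0.35
  (~δ | β) | ~(δ | (ε | α)) = max(a, b) on (0.35, 0.35) = 0.35
  → value = 0.3500
|0.4600 − 0.3500| = 0.110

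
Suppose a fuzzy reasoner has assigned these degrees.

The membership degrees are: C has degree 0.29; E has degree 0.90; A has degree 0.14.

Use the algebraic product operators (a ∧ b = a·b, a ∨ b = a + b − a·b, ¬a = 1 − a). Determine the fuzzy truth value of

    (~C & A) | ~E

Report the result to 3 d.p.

~C = 1 − 0.2900 = 0.7100
~C & A = a·b on (0.7100, 0.1400) = 0.0994
~E = 1 − 0.9000 = 0.1000
(~C & A) | ~E = a + b − a·b on (0.0994, 0.1000) = 0.1895

0.189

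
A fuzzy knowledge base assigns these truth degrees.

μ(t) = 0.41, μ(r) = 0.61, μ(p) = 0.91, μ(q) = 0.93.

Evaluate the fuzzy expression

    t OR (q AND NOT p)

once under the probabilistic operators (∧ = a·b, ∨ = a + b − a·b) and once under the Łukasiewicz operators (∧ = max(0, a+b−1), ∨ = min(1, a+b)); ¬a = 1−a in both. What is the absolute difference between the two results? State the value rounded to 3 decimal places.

0.029

Under probabilistic:
  NOT p = 1 − 0.9100 = 0.0900
  q AND NOT p = a·b on (0.9300, 0.0900) = 0.0837
  t OR (q AND NOT p) = a + b − a·b on (0.4100, 0.0837) = 0.4594
  → value = 0.4594
Under Łukasiewicz:
  NOT p = 1 − 0.91 = 0.09
  q AND NOT p = max(0, a+b−1) on (0.93, 0.09) = 0.02
  t OR (q AND NOT p) = min(1, a+b) on (0.41, 0.02) = 0.43
  → value = 0.4300
|0.4594 − 0.4300| = 0.029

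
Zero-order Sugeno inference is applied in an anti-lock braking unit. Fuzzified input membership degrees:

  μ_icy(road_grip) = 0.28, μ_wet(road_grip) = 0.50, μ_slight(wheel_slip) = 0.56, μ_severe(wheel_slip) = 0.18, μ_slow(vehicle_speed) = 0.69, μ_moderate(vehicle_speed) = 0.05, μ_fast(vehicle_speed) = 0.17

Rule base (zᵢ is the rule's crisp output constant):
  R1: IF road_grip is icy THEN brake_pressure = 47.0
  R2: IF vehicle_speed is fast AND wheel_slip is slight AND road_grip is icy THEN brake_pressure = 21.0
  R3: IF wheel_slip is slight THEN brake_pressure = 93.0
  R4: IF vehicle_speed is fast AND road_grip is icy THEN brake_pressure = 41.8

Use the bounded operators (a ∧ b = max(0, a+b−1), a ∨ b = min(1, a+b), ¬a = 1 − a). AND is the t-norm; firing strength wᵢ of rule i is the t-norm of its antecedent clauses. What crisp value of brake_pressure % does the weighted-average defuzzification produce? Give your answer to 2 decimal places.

77.67

R1 (z=47.0): icy=0.28 → w = 0.28
R2 (z=21.0): fast=0.17, slight=0.56, icy=0.28; AND[max(0, a+b−1)] → w = 0.00
R3 (z=93.0): slight=0.56 → w = 0.56
R4 (z=41.8): fast=0.17, icy=0.28; AND[max(0, a+b−1)] → w = 0.00
Weighted average = (0.28·47.0 + 0.00·21.0 + 0.56·93.0 + 0.00·41.8) / (0.28 + 0.00 + 0.56 + 0.00)
  = 65.2400 / 0.8400 = 77.67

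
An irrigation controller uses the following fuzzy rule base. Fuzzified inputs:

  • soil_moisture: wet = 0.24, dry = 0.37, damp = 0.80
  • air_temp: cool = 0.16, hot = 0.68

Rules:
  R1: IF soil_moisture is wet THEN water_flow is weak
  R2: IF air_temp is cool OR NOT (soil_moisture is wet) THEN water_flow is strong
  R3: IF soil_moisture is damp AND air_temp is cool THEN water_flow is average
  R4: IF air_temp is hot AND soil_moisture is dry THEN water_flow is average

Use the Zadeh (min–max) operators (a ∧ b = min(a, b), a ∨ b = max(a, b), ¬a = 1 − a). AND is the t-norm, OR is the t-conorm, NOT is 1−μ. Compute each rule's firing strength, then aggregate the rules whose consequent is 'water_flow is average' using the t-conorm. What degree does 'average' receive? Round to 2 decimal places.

R1: wet=0.24 → w = 0.24
R2: cool=0.16, ¬wet=1−0.24=0.76; OR[max(a, b)] → w = 0.76
R3: damp=0.80, cool=0.16; AND[min(a, b)] → w = 0.16
R4: hot=0.68, dry=0.37; AND[min(a, b)] → w = 0.37
Rules with consequent 'average': {R3, R4} → strengths 0.16, 0.37
Aggregate via t-conorm [max(a, b)]: 0.37

0.37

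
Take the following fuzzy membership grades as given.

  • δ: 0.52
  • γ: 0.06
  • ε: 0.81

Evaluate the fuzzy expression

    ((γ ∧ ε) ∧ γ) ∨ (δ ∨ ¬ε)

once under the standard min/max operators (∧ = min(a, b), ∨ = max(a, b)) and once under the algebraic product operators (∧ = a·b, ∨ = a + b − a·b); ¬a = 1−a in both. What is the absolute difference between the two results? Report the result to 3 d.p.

Under standard min/max:
  γ ∧ ε = min(a, b) on (0.06, 0.81) = 0.06
  (γ ∧ ε) ∧ γ = min(a, b) on (0.06, 0.06) = 0.06
  ¬ε = 1 − 0.81 = 0.19
  δ ∨ ¬ε = max(a, b) on (0.52, 0.19) = 0.52
  ((γ ∧ ε) ∧ γ) ∨ (δ ∨ ¬ε) = max(a, b) on (0.06, 0.52) = 0.52
  → value = 0.5200
Under algebraic product:
  γ ∧ ε = a·b on (0.0600, 0.8100) = 0.0486
  (γ ∧ ε) ∧ γ = a·b on (0.0486, 0.0600) = 0.0029
  ¬ε = 1 − 0.8100 = 0.1900
  δ ∨ ¬ε = a + b − a·b on (0.5200, 0.1900) = 0.6112
  ((γ ∧ ε) ∧ γ) ∨ (δ ∨ ¬ε) = a + b − a·b on (0.0029, 0.6112) = 0.6123
  → value = 0.6123
|0.5200 − 0.6123| = 0.092

0.092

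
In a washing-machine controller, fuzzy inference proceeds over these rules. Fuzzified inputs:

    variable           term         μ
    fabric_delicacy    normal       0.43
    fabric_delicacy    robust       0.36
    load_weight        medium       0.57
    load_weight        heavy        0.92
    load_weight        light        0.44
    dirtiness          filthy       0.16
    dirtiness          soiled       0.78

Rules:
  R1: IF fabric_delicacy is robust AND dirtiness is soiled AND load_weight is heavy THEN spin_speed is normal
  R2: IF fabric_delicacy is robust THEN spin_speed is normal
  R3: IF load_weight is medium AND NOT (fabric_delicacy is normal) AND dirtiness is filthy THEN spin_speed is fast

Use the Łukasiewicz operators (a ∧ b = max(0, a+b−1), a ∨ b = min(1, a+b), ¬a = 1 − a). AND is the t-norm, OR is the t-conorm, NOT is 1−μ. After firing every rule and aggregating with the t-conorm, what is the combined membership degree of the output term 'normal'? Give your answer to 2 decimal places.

0.42

R1: robust=0.36, soiled=0.78, heavy=0.92; AND[max(0, a+b−1)] → w = 0.06
R2: robust=0.36 → w = 0.36
R3: medium=0.57, ¬normal=1−0.43=0.57, filthy=0.16; AND[max(0, a+b−1)] → w = 0.00
Rules with consequent 'normal': {R1, R2} → strengths 0.06, 0.36
Aggregate via t-conorm [min(1, a+b)]: 0.42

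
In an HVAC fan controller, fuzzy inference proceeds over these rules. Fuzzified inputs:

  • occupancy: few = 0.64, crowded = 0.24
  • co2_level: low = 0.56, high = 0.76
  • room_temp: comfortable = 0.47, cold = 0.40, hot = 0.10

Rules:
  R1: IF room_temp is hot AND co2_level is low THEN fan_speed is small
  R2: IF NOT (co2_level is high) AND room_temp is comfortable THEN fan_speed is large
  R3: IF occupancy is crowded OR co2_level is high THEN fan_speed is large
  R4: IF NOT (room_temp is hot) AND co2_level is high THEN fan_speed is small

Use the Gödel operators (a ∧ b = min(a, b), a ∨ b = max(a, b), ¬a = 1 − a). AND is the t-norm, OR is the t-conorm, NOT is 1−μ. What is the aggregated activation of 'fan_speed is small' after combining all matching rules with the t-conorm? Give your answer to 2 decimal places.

R1: hot=0.10, low=0.56; AND[min(a, b)] → w = 0.10
R2: ¬high=1−0.76=0.24, comfortable=0.47; AND[min(a, b)] → w = 0.24
R3: crowded=0.24, high=0.76; OR[max(a, b)] → w = 0.76
R4: ¬hot=1−0.10=0.90, high=0.76; AND[min(a, b)] → w = 0.76
Rules with consequent 'small': {R1, R4} → strengths 0.10, 0.76
Aggregate via t-conorm [max(a, b)]: 0.76

0.76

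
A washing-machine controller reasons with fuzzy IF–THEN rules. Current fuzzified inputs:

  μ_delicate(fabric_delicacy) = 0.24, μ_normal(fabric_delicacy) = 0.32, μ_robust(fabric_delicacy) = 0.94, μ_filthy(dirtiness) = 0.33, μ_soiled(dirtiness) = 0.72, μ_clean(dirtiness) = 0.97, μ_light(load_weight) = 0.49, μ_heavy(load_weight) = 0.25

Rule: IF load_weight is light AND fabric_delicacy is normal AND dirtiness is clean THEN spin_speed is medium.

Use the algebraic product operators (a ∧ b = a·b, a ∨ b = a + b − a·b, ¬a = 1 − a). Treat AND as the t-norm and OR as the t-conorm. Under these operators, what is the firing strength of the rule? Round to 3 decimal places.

firing strength: light=0.49, normal=0.32, clean=0.97; AND[a·b] → w = 0.1521

0.152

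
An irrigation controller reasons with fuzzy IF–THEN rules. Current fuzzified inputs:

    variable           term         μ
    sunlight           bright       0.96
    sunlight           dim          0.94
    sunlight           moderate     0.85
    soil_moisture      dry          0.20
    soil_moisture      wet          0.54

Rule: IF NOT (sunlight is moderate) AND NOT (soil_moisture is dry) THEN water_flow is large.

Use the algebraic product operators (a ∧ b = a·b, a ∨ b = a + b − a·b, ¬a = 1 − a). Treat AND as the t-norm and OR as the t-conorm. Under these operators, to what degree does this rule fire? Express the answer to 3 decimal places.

0.120

firing strength: ¬moderate=1−0.85=0.15, ¬dry=1−0.20=0.80; AND[a·b] → w = 0.1200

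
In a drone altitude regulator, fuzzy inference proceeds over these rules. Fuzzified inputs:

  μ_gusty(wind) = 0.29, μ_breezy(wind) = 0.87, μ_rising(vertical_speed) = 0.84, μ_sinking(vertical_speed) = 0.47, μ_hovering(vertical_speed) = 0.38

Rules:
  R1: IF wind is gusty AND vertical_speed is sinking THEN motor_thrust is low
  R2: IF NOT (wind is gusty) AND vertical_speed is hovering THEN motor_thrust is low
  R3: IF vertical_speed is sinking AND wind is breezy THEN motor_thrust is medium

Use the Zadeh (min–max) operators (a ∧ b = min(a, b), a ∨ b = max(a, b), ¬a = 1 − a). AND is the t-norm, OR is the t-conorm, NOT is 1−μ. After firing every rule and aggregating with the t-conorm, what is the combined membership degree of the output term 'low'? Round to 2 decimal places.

R1: gusty=0.29, sinking=0.47; AND[min(a, b)] → w = 0.29
R2: ¬gusty=1−0.29=0.71, hovering=0.38; AND[min(a, b)] → w = 0.38
R3: sinking=0.47, breezy=0.87; AND[min(a, b)] → w = 0.47
Rules with consequent 'low': {R1, R2} → strengths 0.29, 0.38
Aggregate via t-conorm [max(a, b)]: 0.38

0.38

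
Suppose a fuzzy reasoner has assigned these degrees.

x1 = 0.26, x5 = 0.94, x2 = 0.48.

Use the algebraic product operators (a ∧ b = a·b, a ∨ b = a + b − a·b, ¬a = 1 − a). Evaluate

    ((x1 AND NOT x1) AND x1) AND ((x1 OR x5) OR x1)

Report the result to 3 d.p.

0.048

NOT x1 = 1 − 0.2600 = 0.7400
x1 AND NOT x1 = a·b on (0.2600, 0.7400) = 0.1924
(x1 AND NOT x1) AND x1 = a·b on (0.1924, 0.2600) = 0.0500
x1 OR x5 = a + b − a·b on (0.2600, 0.9400) = 0.9556
(x1 OR x5) OR x1 = a + b − a·b on (0.9556, 0.2600) = 0.9671
((x1 AND NOT x1) AND x1) AND ((x1 OR x5) OR x1) = a·b on (0.0500, 0.9671) = 0.0484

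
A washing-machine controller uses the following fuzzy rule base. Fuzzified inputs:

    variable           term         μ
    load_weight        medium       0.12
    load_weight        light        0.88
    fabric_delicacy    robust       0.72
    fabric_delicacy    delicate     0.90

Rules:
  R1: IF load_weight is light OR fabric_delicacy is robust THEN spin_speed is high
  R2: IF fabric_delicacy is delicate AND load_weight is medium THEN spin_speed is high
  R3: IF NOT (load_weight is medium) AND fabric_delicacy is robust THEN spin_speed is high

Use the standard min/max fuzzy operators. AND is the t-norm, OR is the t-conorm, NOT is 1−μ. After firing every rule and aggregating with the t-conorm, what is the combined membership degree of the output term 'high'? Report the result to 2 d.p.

0.88

R1: light=0.88, robust=0.72; OR[max(a, b)] → w = 0.88
R2: delicate=0.90, medium=0.12; AND[min(a, b)] → w = 0.12
R3: ¬medium=1−0.12=0.88, robust=0.72; AND[min(a, b)] → w = 0.72
Rules with consequent 'high': {R1, R2, R3} → strengths 0.88, 0.12, 0.72
Aggregate via t-conorm [max(a, b)]: 0.88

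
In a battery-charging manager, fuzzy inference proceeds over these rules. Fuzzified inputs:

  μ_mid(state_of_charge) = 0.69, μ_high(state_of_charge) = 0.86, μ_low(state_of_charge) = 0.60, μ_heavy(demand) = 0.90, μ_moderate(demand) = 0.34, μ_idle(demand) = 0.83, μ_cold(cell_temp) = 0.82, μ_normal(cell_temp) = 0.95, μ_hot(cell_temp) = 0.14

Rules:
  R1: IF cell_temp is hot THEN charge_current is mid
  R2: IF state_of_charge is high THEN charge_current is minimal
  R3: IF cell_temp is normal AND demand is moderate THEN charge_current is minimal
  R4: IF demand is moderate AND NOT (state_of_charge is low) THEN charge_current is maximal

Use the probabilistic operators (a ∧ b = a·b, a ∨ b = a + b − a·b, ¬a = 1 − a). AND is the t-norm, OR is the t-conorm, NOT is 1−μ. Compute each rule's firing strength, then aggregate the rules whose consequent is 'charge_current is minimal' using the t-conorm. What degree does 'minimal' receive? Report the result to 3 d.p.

R1: hot=0.14 → w = 0.1400
R2: high=0.86 → w = 0.8600
R3: normal=0.95, moderate=0.34; AND[a·b] → w = 0.3230
R4: moderate=0.34, ¬low=1−0.60=0.40; AND[a·b] → w = 0.1360
Rules with consequent 'minimal': {R2, R3} → strengths 0.8600, 0.3230
Aggregate via t-conorm [a + b − a·b]: 0.9052

0.905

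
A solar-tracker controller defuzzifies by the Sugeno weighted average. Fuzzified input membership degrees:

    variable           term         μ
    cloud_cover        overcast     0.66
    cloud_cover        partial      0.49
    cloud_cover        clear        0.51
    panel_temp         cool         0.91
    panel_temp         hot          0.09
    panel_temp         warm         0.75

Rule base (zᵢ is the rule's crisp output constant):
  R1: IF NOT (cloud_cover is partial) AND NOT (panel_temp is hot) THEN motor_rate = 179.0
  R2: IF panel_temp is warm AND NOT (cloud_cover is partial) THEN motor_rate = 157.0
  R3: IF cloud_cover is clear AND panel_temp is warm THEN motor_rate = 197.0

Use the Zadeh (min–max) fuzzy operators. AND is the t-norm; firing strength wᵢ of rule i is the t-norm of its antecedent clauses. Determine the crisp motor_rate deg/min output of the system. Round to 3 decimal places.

177.667

R1 (z=179.0): ¬partial=1−0.49=0.51, ¬hot=1−0.09=0.91; AND[min(a, b)] → w = 0.51
R2 (z=157.0): warm=0.75, ¬partial=1−0.49=0.51; AND[min(a, b)] → w = 0.51
R3 (z=197.0): clear=0.51, warm=0.75; AND[min(a, b)] → w = 0.51
Weighted average = (0.51·179.0 + 0.51·157.0 + 0.51·197.0) / (0.51 + 0.51 + 0.51)
  = 271.8300 / 1.5300 = 177.667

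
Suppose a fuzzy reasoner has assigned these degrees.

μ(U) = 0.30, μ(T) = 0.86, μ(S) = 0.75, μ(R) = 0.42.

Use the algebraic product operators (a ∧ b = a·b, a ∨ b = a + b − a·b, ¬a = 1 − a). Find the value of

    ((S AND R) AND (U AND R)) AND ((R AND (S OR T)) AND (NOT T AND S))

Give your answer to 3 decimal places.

S AND R = a·b on (0.7500, 0.4200) = 0.3150
U AND R = a·b on (0.3000, 0.4200) = 0.1260
(S AND R) AND (U AND R) = a·b on (0.3150, 0.1260) = 0.0397
S OR T = a + b − a·b on (0.7500, 0.8600) = 0.9650
R AND (S OR T) = a·b on (0.4200, 0.9650) = 0.4053
NOT T = 1 − 0.8600 = 0.1400
NOT T AND S = a·b on (0.1400, 0.7500) = 0.1050
(R AND (S OR T)) AND (NOT T AND S) = a·b on (0.4053, 0.1050) = 0.0426
((S AND R) AND (U AND R)) AND ((R AND (S OR T)) AND (NOT T AND S)) = a·b on (0.0397, 0.0426) = 0.0017

0.002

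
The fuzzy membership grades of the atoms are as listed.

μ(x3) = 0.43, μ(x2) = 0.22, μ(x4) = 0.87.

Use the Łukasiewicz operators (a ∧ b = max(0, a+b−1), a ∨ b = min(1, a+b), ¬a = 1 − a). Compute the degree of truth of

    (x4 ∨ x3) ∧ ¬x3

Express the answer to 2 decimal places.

x4 ∨ x3 = min(1, a+b) on (0.87, 0.43) = 1.00
¬x3 = 1 − 0.43 = 0.57
(x4 ∨ x3) ∧ ¬x3 = max(0, a+b−1) on (1.00, 0.57) = 0.57

0.57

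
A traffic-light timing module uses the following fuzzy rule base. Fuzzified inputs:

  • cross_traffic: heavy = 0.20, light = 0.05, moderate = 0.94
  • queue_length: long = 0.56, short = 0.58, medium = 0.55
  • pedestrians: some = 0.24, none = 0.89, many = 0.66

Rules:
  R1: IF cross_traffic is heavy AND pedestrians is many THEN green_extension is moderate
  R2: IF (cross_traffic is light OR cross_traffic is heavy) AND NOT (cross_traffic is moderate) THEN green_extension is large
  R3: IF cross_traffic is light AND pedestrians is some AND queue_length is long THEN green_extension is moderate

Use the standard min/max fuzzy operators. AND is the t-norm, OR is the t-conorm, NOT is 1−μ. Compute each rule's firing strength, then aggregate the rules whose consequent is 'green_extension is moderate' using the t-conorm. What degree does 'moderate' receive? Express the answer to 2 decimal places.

R1: heavy=0.20, many=0.66; AND[min(a, b)] → w = 0.20
R2: (light=0.05 OR heavy=0.20) = 0.20; AND[min(a, b)] with ¬moderate=1−0.94=0.06 → w = 0.06
R3: light=0.05, some=0.24, long=0.56; AND[min(a, b)] → w = 0.05
Rules with consequent 'moderate': {R1, R3} → strengths 0.20, 0.05
Aggregate via t-conorm [max(a, b)]: 0.20

0.20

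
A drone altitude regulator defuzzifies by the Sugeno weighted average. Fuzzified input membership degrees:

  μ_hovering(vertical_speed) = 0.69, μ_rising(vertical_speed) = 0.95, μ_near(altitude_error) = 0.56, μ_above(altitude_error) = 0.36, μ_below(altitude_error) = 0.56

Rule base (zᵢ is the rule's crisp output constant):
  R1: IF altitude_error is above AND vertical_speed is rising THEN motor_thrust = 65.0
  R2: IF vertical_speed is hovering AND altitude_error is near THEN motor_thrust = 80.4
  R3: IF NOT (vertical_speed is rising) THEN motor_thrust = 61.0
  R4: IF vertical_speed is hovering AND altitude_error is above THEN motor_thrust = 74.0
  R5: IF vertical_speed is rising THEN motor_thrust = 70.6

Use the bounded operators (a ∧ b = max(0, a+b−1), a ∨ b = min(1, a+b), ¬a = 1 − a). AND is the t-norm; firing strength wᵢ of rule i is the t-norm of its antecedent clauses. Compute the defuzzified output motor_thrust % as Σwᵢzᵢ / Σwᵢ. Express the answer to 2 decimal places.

R1 (z=65.0): above=0.36, rising=0.95; AND[max(0, a+b−1)] → w = 0.31
R2 (z=80.4): hovering=0.69, near=0.56; AND[max(0, a+b−1)] → w = 0.25
R3 (z=61.0): ¬rising=1−0.95=0.05 → w = 0.05
R4 (z=74.0): hovering=0.69, above=0.36; AND[max(0, a+b−1)] → w = 0.05
R5 (z=70.6): rising=0.95 → w = 0.95
Weighted average = (0.31·65.0 + 0.25·80.4 + 0.05·61.0 + 0.05·74.0 + 0.95·70.6) / (0.31 + 0.25 + 0.05 + 0.05 + 0.95)
  = 114.0700 / 1.6100 = 70.85

70.85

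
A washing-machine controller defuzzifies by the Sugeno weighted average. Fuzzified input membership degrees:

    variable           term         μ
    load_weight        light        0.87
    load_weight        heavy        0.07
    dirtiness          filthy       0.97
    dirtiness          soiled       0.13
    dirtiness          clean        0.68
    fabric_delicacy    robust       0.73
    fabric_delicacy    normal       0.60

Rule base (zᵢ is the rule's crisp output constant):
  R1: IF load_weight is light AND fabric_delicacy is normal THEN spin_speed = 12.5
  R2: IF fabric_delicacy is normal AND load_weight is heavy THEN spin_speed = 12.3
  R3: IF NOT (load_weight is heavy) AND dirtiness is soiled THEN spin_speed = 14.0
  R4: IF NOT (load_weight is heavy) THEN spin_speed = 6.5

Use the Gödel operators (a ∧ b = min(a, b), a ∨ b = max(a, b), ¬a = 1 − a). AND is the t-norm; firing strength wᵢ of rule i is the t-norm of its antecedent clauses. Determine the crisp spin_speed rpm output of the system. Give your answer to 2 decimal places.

R1 (z=12.5): light=0.87, normal=0.60; AND[min(a, b)] → w = 0.60
R2 (z=12.3): normal=0.60, heavy=0.07; AND[min(a, b)] → w = 0.07
R3 (z=14.0): ¬heavy=1−0.07=0.93, soiled=0.13; AND[min(a, b)] → w = 0.13
R4 (z=6.5): ¬heavy=1−0.07=0.93 → w = 0.93
Weighted average = (0.60·12.5 + 0.07·12.3 + 0.13·14.0 + 0.93·6.5) / (0.60 + 0.07 + 0.13 + 0.93)
  = 16.2260 / 1.7300 = 9.38

9.38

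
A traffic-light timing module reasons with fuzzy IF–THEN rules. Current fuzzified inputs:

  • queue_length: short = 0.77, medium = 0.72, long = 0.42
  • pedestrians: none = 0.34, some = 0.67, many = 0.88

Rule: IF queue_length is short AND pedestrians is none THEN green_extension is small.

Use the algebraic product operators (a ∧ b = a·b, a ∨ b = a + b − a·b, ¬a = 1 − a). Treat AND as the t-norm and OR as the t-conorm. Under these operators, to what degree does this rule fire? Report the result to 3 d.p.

0.262

firing strength: short=0.77, none=0.34; AND[a·b] → w = 0.2618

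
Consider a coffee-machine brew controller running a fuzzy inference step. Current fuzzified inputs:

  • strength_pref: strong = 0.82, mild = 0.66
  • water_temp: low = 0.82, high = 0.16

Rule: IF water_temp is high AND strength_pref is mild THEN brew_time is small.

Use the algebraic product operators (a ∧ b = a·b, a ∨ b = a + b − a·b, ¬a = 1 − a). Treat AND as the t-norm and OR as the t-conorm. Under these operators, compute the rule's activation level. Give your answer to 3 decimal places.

0.106

firing strength: high=0.16, mild=0.66; AND[a·b] → w = 0.1056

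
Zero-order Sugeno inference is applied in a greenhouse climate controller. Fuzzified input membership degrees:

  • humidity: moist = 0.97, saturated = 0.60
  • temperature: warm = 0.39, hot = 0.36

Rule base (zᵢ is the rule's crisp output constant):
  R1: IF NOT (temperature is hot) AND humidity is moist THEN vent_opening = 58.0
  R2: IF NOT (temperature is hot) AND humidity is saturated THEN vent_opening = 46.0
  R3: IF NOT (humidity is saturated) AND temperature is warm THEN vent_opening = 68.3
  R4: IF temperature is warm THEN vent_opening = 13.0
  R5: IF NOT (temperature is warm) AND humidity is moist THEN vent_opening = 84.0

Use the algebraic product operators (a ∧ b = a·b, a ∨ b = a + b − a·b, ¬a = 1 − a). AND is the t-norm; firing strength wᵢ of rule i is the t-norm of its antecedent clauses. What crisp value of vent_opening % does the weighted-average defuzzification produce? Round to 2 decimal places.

R1 (z=58.0): ¬hot=1−0.36=0.64, moist=0.97; AND[a·b] → w = 0.6208
R2 (z=46.0): ¬hot=1−0.36=0.64, saturated=0.60; AND[a·b] → w = 0.3840
R3 (z=68.3): ¬saturated=1−0.60=0.40, warm=0.39; AND[a·b] → w = 0.1560
R4 (z=13.0): warm=0.39 → w = 0.3900
R5 (z=84.0): ¬warm=1−0.39=0.61, moist=0.97; AND[a·b] → w = 0.5917
Weighted average = (0.6208·58.0 + 0.3840·46.0 + 0.1560·68.3 + 0.3900·13.0 + 0.5917·84.0) / (0.6208 + 0.3840 + 0.1560 + 0.3900 + 0.5917)
  = 119.0980 / 2.1425 = 55.59

55.59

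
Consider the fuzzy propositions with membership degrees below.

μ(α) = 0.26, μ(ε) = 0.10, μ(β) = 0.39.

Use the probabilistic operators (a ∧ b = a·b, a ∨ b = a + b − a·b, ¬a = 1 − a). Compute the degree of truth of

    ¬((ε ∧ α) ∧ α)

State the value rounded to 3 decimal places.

0.993

ε ∧ α = a·b on (0.1000, 0.2600) = 0.0260
(ε ∧ α) ∧ α = a·b on (0.0260, 0.2600) = 0.0068
¬((ε ∧ α) ∧ α) = 1 − 0.0068 = 0.9932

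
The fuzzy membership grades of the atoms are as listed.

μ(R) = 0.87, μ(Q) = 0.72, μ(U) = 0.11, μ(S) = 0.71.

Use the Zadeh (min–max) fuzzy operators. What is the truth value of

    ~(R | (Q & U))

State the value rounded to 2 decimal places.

Q & U = min(a, b) on (0.72, 0.11) = 0.11
R | (Q & U) = max(a, b) on (0.87, 0.11) = 0.87
~(R | (Q & U)) = 1 − 0.87 = 0.13

0.13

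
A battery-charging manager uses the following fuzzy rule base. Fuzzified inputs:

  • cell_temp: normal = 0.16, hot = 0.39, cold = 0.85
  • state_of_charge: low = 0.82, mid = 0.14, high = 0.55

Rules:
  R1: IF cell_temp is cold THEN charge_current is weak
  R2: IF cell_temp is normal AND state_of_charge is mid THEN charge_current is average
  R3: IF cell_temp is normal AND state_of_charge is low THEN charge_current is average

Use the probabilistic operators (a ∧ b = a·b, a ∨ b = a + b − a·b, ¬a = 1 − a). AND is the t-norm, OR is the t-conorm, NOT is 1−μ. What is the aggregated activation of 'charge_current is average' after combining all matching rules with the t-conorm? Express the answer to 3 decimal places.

R1: cold=0.85 → w = 0.8500
R2: normal=0.16, mid=0.14; AND[a·b] → w = 0.0224
R3: normal=0.16, low=0.82; AND[a·b] → w = 0.1312
Rules with consequent 'average': {R2, R3} → strengths 0.0224, 0.1312
Aggregate via t-conorm [a + b − a·b]: 0.1507

0.151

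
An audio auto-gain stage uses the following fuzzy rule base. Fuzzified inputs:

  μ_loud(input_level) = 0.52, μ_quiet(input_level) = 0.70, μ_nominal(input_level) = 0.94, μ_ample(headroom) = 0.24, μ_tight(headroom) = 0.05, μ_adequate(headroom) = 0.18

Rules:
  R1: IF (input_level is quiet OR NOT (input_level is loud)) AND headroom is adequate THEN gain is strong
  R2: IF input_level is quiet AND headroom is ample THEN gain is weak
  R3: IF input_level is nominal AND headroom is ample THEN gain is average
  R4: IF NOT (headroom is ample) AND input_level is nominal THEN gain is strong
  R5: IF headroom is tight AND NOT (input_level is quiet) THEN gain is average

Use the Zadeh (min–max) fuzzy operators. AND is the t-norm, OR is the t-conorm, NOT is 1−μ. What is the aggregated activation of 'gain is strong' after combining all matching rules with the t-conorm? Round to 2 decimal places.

R1: (quiet=0.70 OR ¬loud=1−0.52=0.48) = 0.70; AND[min(a, b)] with adequate=0.18 → w = 0.18
R2: quiet=0.70, ample=0.24; AND[min(a, b)] → w = 0.24
R3: nominal=0.94, ample=0.24; AND[min(a, b)] → w = 0.24
R4: ¬ample=1−0.24=0.76, nominal=0.94; AND[min(a, b)] → w = 0.76
R5: tight=0.05, ¬quiet=1−0.70=0.30; AND[min(a, b)] → w = 0.05
Rules with consequent 'strong': {R1, R4} → strengths 0.18, 0.76
Aggregate via t-conorm [max(a, b)]: 0.76

0.76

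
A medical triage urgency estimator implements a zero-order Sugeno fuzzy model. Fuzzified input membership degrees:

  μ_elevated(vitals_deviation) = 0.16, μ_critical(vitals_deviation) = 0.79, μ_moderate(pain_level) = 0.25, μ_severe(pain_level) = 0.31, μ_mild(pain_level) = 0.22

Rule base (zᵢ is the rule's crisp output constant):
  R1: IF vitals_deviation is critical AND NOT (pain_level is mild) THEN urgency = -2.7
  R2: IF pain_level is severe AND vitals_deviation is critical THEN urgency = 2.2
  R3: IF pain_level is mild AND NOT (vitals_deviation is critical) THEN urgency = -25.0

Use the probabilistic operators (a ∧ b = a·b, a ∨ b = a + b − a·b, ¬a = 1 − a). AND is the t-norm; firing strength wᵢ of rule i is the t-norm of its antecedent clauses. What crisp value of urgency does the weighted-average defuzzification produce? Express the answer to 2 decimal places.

-2.51

R1 (z=-2.7): critical=0.79, ¬mild=1−0.22=0.78; AND[a·b] → w = 0.6162
R2 (z=2.2): severe=0.31, critical=0.79; AND[a·b] → w = 0.2449
R3 (z=-25.0): mild=0.22, ¬critical=1−0.79=0.21; AND[a·b] → w = 0.0462
Weighted average = (0.6162·-2.7 + 0.2449·2.2 + 0.0462·-25.0) / (0.6162 + 0.2449 + 0.0462)
  = -2.2800 / 0.9073 = -2.51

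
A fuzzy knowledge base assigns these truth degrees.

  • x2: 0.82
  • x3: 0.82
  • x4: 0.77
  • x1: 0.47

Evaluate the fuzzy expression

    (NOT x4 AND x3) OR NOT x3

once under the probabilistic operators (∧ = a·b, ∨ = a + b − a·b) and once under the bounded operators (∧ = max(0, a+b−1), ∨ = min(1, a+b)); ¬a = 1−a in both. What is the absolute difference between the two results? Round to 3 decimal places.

Under probabilistic:
  NOT x4 = 1 − 0.7700 = 0.2300
  NOT x4 AND x3 = a·b on (0.2300, 0.8200) = 0.1886
  NOT x3 = 1 − 0.8200 = 0.1800
  (NOT x4 AND x3) OR NOT x3 = a + b − a·b on (0.1886, 0.1800) = 0.3347
  → value = 0.3347
Under bounded:
  NOT x4 = 1 − 0.77 = 0.23
  NOT x4 AND x3 = max(0, a+b−1) on (0.23, 0.82) = 0.05
  NOT x3 = 1 − 0.82 = 0.18
  (NOT x4 AND x3) OR NOT x3 = min(1, a+b) on (0.05, 0.18) = 0.23
  → value = 0.2300
|0.3347 − 0.2300| = 0.105

0.105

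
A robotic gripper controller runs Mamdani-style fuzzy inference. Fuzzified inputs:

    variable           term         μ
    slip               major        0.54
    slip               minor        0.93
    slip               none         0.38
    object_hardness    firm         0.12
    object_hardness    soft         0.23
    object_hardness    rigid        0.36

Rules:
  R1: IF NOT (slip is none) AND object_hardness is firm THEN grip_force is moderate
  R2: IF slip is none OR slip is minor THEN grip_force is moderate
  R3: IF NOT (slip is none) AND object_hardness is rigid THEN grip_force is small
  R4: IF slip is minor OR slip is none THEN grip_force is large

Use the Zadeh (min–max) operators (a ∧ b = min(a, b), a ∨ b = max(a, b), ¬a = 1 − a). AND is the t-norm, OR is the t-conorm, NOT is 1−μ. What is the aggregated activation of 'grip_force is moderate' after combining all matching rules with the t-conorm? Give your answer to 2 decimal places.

R1: ¬none=1−0.38=0.62, firm=0.12; AND[min(a, b)] → w = 0.12
R2: none=0.38, minor=0.93; OR[max(a, b)] → w = 0.93
R3: ¬none=1−0.38=0.62, rigid=0.36; AND[min(a, b)] → w = 0.36
R4: minor=0.93, none=0.38; OR[max(a, b)] → w = 0.93
Rules with consequent 'moderate': {R1, R2} → strengths 0.12, 0.93
Aggregate via t-conorm [max(a, b)]: 0.93

0.93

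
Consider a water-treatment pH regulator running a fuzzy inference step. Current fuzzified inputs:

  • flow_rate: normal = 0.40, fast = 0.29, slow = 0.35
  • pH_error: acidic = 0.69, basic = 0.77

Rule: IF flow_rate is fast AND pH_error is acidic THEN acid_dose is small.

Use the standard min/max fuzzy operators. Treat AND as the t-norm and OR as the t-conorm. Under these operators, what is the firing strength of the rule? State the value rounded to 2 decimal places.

firing strength: fast=0.29, acidic=0.69; AND[min(a, b)] → w = 0.29

0.29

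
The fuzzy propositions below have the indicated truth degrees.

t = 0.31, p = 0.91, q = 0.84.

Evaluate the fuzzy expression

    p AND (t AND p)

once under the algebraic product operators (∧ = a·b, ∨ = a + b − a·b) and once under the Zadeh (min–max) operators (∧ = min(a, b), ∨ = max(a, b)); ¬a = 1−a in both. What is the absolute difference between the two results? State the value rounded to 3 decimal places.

0.053

Under algebraic product:
  t AND p = a·b on (0.3100, 0.9100) = 0.2821
  p AND (t AND p) = a·b on (0.9100, 0.2821) = 0.2567
  → value = 0.2567
Under Zadeh (min–max):
  t AND p = min(a, b) on (0.31, 0.91) = 0.31
  p AND (t AND p) = min(a, b) on (0.91, 0.31) = 0.31
  → value = 0.3100
|0.2567 − 0.3100| = 0.053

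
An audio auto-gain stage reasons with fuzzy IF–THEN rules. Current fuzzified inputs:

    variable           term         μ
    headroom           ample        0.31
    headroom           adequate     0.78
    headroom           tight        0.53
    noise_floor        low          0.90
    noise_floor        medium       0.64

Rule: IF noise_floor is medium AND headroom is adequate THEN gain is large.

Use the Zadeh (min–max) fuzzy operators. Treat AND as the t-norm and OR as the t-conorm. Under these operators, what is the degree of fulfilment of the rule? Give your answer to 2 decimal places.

firing strength: medium=0.64, adequate=0.78; AND[min(a, b)] → w = 0.64

0.64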